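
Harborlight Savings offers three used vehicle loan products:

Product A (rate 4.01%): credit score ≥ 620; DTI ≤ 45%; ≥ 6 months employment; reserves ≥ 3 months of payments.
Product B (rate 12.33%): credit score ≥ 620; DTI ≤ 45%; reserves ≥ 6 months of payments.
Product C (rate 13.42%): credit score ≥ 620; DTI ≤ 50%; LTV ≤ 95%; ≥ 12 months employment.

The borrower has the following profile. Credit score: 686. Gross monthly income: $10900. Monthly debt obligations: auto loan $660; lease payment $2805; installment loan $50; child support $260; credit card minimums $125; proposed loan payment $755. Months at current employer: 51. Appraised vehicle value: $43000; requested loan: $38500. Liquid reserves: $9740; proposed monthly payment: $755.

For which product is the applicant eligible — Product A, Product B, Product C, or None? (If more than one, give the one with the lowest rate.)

Product A

Total debts = (660 + 2,805 + 50 + 260 + 125 + 755) = 4,655; DTI = 4,655/10,900 = 42.7%.
LTV = 38,500/43,000 = 89.5%.
Reserves = 9,740/755 = 12.9 months.
Product A: score 686 ≥ 620; DTI 42.7% ≤ 45%; employment 51 ≥ 6 mo; reserves 12.9 ≥ 3 mo → qualifies.
Product B: score 686 ≥ 620; DTI 42.7% ≤ 45%; reserves 12.9 ≥ 6 mo → qualifies.
Product C: score 686 ≥ 620; DTI 42.7% ≤ 50%; LTV 89.5% ≤ 95%; employment 51 ≥ 12 mo → qualifies.
Qualifying: Product A, Product B, Product C. Lowest rate is 4.01% → Product A.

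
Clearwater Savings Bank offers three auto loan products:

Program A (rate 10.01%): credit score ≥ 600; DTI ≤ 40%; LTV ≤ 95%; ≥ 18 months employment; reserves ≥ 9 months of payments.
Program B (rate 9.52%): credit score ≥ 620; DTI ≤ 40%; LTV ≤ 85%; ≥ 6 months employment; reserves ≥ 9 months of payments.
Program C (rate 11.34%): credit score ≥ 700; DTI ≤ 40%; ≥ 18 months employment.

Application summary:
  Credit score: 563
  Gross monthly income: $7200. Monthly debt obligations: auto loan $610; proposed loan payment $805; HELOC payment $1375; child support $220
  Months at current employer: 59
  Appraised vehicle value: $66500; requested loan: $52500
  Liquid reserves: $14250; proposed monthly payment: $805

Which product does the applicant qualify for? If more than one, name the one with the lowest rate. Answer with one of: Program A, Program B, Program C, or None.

Total debts = (610 + 805 + 1,375 + 220) = 3,010; DTI = 3,010/7,200 = 41.8%.
LTV = 52,500/66,500 = 78.9%.
Reserves = 14,250/805 = 17.7 months.
Program A: score 563 < 600; DTI 41.8% > 40%; LTV 78.9% ≤ 95%; employment 59 ≥ 18 mo; reserves 17.7 ≥ 9 mo → does not qualify.
Program B: score 563 < 620; DTI 41.8% > 40%; LTV 78.9% ≤ 85%; employment 59 ≥ 6 mo; reserves 17.7 ≥ 9 mo → does not qualify.
Program C: score 563 < 700; DTI 41.8% > 40%; employment 59 ≥ 18 mo → does not qualify.

None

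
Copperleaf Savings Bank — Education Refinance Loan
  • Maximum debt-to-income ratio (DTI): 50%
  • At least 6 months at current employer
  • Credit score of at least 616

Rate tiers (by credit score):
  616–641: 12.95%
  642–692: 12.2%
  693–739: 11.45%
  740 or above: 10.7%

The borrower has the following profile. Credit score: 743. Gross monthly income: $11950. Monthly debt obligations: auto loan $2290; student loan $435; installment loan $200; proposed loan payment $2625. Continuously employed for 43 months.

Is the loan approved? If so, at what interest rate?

Approved at 10.7%

Credit score 743 ≥ 616 (meets minimum)
Employment 43 ≥ 6 months
Total monthly debts = (2,290 + 435 + 200 + 2,625) = 5,550. Debt-to-income = 5,550/11,950 = 46.4% — meets 50% limit
All requirements met. Score 743 falls in the 740 or above tier → 10.7%.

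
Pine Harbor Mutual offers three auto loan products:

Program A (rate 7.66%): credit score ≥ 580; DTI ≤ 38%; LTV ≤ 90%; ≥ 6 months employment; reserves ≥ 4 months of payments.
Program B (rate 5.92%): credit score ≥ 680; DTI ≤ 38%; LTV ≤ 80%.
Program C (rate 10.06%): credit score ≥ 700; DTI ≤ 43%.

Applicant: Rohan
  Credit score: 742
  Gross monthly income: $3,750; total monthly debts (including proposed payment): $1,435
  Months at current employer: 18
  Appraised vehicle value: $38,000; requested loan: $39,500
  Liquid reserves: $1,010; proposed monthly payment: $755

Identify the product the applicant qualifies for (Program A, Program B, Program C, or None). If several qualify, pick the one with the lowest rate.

DTI = 1,435/3,750 = 38.3%.
LTV = 39,500/38,000 = 103.9%.
Reserves = 1,010/755 = 1.3 months.
Program A: score 742 ≥ 580; DTI 38.3% > 38%; LTV 103.9% > 90%; employment 18 ≥ 6 mo; reserves 1.3 < 4 mo → does not qualify.
Program B: score 742 ≥ 680; DTI 38.3% > 38%; LTV 103.9% > 80% → does not qualify.
Program C: score 742 ≥ 700; DTI 38.3% ≤ 43% → qualifies.

Program C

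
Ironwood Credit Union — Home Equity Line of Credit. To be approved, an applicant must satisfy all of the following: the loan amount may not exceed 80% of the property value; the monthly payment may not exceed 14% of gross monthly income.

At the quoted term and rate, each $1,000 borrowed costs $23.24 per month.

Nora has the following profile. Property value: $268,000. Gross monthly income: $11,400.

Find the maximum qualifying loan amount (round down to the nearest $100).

Payment cap: 14% × $11,400 = $1,596/month.
At $23.24 per $1,000, that supports 1,596/23.24 × 1,000 ≈ $68,674 → $68,600.
LTV cap: 80% × $268,000 = $214,400 → $214,400.
Binding constraint: payment-to-income.

$68,600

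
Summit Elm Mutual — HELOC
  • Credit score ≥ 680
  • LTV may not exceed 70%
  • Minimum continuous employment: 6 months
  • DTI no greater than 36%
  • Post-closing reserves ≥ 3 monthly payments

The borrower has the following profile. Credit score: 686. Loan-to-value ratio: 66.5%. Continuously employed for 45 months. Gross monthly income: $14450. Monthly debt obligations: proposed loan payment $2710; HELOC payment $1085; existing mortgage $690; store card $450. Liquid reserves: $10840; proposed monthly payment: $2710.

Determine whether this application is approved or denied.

Approved

Credit score 686 ≥ 680 (meets)
LTV 66.5% — within 70%
Employment 45 ≥ 6 months
Total monthly debts = (2,710 + 1,085 + 690 + 450) = 4,935. Debt-to-income = 4,935/14,450 = 34.2% — meets 36% limit
Reserves = 10,840/2,710 = 4.0 months ≥ 3
All criteria satisfied.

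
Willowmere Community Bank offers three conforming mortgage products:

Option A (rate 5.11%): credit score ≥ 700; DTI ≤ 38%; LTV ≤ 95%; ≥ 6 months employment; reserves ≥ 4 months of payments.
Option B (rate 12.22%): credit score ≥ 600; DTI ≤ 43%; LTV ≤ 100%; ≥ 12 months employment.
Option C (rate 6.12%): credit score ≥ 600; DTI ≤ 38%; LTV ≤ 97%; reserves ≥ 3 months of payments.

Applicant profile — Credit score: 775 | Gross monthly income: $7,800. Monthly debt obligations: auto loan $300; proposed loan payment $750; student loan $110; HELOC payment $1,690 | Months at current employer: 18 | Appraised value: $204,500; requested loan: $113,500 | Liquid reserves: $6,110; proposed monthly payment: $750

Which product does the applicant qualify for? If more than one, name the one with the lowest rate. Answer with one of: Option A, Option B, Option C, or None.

Total debts = (300 + 750 + 110 + 1,690) = 2,850; DTI = 2,850/7,800 = 36.5%.
LTV = 113,500/204,500 = 55.5%.
Reserves = 6,110/750 = 8.1 months.
Option A: score 775 ≥ 700; DTI 36.5% ≤ 38%; LTV 55.5% ≤ 95%; employment 18 ≥ 6 mo; reserves 8.1 ≥ 4 mo → qualifies.
Option B: score 775 ≥ 600; DTI 36.5% ≤ 43%; LTV 55.5% ≤ 100%; employment 18 ≥ 12 mo → qualifies.
Option C: score 775 ≥ 600; DTI 36.5% ≤ 38%; LTV 55.5% ≤ 97%; reserves 8.1 ≥ 3 mo → qualifies.
Qualifying: Option A, Option B, Option C. Lowest rate is 5.11% → Option A.

Option A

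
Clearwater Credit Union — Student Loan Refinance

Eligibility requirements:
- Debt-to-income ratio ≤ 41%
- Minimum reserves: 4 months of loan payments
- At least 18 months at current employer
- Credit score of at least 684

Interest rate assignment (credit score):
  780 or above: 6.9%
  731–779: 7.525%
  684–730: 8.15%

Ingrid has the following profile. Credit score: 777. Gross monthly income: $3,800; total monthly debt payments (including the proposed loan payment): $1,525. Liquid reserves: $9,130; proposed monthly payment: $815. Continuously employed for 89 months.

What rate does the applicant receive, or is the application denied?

Credit score 777 ≥ 684 (meets minimum)
Employment 89 ≥ 18 months
DTI = 1,525/3,800 = 40.1% ≤ 41%
Reserves: 9,130 ÷ 815 = 11.2 months (meets 4-month minimum)
All requirements met. Score 777 falls in the 731–779 tier → 7.525%.

Approved at 7.525%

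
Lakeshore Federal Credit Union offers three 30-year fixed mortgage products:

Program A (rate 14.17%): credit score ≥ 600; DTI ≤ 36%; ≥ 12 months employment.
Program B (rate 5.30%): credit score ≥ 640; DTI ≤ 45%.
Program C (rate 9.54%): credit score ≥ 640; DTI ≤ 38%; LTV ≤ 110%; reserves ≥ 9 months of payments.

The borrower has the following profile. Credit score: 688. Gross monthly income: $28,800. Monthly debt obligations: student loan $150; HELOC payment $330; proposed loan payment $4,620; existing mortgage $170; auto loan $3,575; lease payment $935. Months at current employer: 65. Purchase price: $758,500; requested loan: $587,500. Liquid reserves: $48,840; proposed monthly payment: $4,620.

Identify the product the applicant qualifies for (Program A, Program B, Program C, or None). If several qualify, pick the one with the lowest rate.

Program B

Total debts = (150 + 330 + 4,620 + 170 + 3,575 + 935) = 9,780; DTI = 9,780/28,800 = 34%.
LTV = 587,500/758,500 = 77.5%.
Reserves = 48,840/4,620 = 10.6 months.
Program A: score 688 ≥ 600; DTI 34% ≤ 36%; employment 65 ≥ 12 mo → qualifies.
Program B: score 688 ≥ 640; DTI 34% ≤ 45% → qualifies.
Program C: score 688 ≥ 640; DTI 34% ≤ 38%; LTV 77.5% ≤ 110%; reserves 10.6 ≥ 9 mo → qualifies.
Qualifying: Program A, Program B, Program C. Lowest rate is 5.30% → Program B.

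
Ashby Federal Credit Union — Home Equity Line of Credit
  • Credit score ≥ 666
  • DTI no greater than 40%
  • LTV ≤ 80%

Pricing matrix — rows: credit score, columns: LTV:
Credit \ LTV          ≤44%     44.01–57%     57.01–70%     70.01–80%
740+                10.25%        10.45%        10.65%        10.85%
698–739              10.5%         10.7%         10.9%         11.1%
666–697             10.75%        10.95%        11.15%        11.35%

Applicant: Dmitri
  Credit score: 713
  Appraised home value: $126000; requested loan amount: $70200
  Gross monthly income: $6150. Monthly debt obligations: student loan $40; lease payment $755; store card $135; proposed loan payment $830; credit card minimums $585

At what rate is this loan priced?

10.7%

Credit score 713 ≥ 666; Total monthly debts = (40 + 755 + 135 + 830 + 585) = 2,345. DTI = 2,345/6,150 = 38.1% ≤ 40%
Loan-to-value = 70,200/126,000 = 55.7% — pass (80% max)
Score 713 is in the 698–739 band; LTV 55.7% is in the 44.01–57% band → 10.7%.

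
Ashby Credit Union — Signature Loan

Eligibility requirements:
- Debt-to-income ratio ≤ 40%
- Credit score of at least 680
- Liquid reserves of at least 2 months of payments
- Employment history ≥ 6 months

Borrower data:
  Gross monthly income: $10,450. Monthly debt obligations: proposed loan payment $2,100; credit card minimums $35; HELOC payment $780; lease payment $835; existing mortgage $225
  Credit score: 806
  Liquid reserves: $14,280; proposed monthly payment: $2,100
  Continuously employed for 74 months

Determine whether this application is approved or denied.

Total monthly debts = (2,100 + 35 + 780 + 835 + 225) = 3,975. DTI: 3,975 ÷ 10,450 = 38%, within the 40% cap
Credit score 806 ≥ 680 (meets)
Reserves = 14,280/2,100 = 6.8 months ≥ 2
Employment 74 ≥ 6 months
All criteria satisfied.

Approved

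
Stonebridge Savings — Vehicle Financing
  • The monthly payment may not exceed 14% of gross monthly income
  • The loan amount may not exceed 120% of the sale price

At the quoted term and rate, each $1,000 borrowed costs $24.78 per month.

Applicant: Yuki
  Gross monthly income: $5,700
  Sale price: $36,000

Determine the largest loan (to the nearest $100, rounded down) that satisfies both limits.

Payment cap: 14% × $5,700 = $798/month.
At $24.78 per $1,000, that supports 798/24.78 × 1,000 ≈ $32,203 → $32,200.
LTV cap: 120% × $36,000 = $43,200 → $43,200.
Binding constraint: payment-to-income.

$32,200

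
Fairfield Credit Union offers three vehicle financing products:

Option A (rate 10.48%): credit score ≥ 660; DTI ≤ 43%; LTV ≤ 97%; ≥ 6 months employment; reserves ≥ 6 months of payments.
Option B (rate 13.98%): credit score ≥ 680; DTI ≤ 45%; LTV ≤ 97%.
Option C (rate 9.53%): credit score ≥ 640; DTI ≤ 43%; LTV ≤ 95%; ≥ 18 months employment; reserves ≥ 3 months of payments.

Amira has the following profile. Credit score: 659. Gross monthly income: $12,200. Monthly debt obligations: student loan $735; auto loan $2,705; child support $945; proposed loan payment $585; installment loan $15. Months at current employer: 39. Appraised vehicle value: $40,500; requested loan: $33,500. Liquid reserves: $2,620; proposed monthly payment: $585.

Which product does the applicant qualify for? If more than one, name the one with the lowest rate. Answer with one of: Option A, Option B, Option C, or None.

Option C

Total debts = (735 + 2,705 + 945 + 585 + 15) = 4,985; DTI = 4,985/12,200 = 40.9%.
LTV = 33,500/40,500 = 82.7%.
Reserves = 2,620/585 = 4.5 months.
Option A: score 659 < 660; DTI 40.9% ≤ 43%; LTV 82.7% ≤ 97%; employment 39 ≥ 6 mo; reserves 4.5 < 6 mo → does not qualify.
Option B: score 659 < 680; DTI 40.9% ≤ 45%; LTV 82.7% ≤ 97% → does not qualify.
Option C: score 659 ≥ 640; DTI 40.9% ≤ 43%; LTV 82.7% ≤ 95%; employment 39 ≥ 18 mo; reserves 4.5 ≥ 3 mo → qualifies.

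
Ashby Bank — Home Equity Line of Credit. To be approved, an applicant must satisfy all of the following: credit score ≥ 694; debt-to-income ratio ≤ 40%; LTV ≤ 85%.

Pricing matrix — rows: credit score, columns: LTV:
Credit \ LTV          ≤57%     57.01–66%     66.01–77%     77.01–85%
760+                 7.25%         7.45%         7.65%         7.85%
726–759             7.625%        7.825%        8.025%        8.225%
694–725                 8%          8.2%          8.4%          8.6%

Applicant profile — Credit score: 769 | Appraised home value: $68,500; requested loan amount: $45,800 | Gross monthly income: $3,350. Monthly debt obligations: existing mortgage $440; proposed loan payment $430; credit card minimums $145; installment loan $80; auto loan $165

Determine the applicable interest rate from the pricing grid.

7.65%

Credit score 769 ≥ 694; Total monthly debts = (440 + 430 + 145 + 80 + 165) = 1,260. DTI = 1,260/3,350 = 37.6% ≤ 40%
LTV: 45,800 ÷ 68,500 = 66.9%, within 85% cap
Row: 769 falls in 760+. Column: 66.9% falls in 66.01–77%. Rate = 7.65%.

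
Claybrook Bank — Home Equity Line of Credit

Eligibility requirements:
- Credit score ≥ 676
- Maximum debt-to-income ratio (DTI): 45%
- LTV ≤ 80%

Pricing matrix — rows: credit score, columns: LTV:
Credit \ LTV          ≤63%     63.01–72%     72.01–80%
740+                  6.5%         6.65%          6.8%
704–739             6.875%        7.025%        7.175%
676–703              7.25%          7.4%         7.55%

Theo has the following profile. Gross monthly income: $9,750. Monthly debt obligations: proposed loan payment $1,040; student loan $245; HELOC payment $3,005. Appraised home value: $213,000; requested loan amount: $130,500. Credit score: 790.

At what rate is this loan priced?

6.5%

Credit score 790 ≥ 676; Total monthly debts = (1,040 + 245 + 3,005) = 4,290. DTI = 4,290/9,750 = 44% ≤ 45%
Loan-to-value = 130,500/213,000 = 61.3% — pass (80% max)
Credit 790 → row 740+; LTV 61.3% → column ≤63%. Grid cell → 6.5%.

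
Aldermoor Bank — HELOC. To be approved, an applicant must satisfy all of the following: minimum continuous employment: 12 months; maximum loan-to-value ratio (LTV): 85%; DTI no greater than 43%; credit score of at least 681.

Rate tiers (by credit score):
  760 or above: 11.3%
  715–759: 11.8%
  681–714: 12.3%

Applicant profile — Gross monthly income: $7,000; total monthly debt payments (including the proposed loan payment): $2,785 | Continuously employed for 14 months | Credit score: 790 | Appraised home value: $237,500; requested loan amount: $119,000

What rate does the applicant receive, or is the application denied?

Approved at 11.3%

Credit score 790 ≥ 681 (meets minimum)
Employment 14 ≥ 12 months
LTV: 119,000 ÷ 237,500 = 50.1%, within 85% cap
DTI: 2,785 ÷ 7,000 = 39.8%, within the 43% cap
All requirements met. Score 790 falls in the 760 or above tier → 11.3%.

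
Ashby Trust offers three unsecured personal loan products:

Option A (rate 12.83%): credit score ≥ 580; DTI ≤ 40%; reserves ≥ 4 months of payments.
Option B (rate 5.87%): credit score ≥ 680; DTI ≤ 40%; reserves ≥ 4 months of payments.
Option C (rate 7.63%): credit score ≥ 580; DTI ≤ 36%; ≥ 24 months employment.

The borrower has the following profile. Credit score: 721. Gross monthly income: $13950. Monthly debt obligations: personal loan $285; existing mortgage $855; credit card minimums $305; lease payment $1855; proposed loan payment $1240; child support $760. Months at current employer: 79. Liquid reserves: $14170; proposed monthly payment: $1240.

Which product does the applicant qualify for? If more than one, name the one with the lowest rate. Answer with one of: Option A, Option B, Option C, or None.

Option B

Total debts = (285 + 855 + 305 + 1,855 + 1,240 + 760) = 5,300; DTI = 5,300/13,950 = 38%.
Reserves = 14,170/1,240 = 11.4 months.
Option A: score 721 ≥ 580; DTI 38% ≤ 40%; reserves 11.4 ≥ 4 mo → qualifies.
Option B: score 721 ≥ 680; DTI 38% ≤ 40%; reserves 11.4 ≥ 4 mo → qualifies.
Option C: score 721 ≥ 580; DTI 38% > 36%; employment 79 ≥ 24 mo → does not qualify.
Qualifying: Option A, Option B. Lowest rate is 5.87% → Option B.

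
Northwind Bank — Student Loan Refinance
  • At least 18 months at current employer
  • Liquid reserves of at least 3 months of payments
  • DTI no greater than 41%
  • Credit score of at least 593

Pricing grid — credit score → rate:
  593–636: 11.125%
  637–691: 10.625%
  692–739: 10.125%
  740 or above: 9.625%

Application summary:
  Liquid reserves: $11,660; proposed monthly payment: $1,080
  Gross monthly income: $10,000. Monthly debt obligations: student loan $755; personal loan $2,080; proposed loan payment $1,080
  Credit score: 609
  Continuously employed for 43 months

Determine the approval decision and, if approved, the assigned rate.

Approved at 11.125%

Credit score 609 ≥ 593 (meets minimum)
Total monthly debts = (755 + 2,080 + 1,080) = 3,915. Debt-to-income = 3,915/10,000 = 39.1% — meets 41% limit
Reserves = 11,660/1,080 = 10.8 months ≥ 3
Employment 43 ≥ 18 months
All requirements met. Score 609 falls in the 593–636 tier → 11.125%.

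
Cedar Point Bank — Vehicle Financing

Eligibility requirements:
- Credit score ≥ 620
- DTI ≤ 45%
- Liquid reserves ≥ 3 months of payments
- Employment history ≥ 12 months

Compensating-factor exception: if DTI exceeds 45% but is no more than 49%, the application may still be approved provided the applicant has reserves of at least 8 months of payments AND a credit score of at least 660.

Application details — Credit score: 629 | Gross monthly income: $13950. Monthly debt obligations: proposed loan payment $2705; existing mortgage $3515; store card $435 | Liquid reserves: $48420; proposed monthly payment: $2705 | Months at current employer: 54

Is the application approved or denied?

Denied

Credit score 629 ≥ 620 (meets base)
Total debts = (2,705 + 3,515 + 435) = 6,655. DTI = 6,655/13,950 = 47.7% > 45% — standard DTI limit exceeded.
Liquid reserves cover 48,420/2,705 = 17.9 months — ≥ 3 required
Employment 54 ≥ 12 months
DTI 47.7% is within the 45%–49% exception band; checking compensating factors.
Reserves 17.9 ≥ 8 months; credit score 629 < 660.
Override conditions not both satisfied; exception does not apply.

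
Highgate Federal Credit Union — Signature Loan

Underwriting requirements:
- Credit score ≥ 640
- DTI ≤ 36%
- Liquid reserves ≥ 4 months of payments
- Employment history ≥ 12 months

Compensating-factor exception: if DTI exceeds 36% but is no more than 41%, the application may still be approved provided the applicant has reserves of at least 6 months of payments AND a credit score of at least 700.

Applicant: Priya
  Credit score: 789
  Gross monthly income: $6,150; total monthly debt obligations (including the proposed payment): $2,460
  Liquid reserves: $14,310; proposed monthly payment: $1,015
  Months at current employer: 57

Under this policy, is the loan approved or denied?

Credit score 789 ≥ 640 (meets base)
DTI = 2,460/6,150 = 40% > 36% — standard DTI limit exceeded.
Reserves: 14,310 ÷ 1,015 = 14.1 months (meets 4-month minimum)
Employment 57 ≥ 12 months
40% falls in the override range (36%–41%), so the compensating-factor test applies.
Override check — reserves: 14.1 mo (ok); score: 789 (ok).
Both compensating conditions met → exception applies.

Approved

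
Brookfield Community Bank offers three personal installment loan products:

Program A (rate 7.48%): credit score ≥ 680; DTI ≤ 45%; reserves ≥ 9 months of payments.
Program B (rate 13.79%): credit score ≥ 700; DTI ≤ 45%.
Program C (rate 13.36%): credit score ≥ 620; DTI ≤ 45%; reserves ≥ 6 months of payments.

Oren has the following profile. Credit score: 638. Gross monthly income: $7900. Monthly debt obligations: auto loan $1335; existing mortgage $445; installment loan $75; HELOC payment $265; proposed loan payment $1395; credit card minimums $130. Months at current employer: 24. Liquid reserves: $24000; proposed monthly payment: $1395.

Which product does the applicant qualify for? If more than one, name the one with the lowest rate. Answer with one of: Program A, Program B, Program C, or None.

Total debts = (1,335 + 445 + 75 + 265 + 1,395 + 130) = 3,645; DTI = 3,645/7,900 = 46.1%.
Reserves = 24,000/1,395 = 17.2 months.
Program A: score 638 < 680; DTI 46.1% > 45%; reserves 17.2 ≥ 9 mo → does not qualify.
Program B: score 638 < 700; DTI 46.1% > 45% → does not qualify.
Program C: score 638 ≥ 620; DTI 46.1% > 45%; reserves 17.2 ≥ 6 mo → does not qualify.

None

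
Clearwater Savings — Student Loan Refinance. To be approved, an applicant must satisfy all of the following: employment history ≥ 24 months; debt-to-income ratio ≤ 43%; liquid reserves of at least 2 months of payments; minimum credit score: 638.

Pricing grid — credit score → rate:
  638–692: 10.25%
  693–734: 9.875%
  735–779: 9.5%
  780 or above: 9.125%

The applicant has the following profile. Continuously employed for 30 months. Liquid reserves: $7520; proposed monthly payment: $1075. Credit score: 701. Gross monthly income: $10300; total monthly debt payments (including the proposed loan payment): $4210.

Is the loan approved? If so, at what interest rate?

Credit score 701 ≥ 638 (meets minimum)
Liquid reserves cover 7,520/1,075 = 7.0 months — ≥ 2 required
DTI = 4,210/10,300 = 40.9% ≤ 43%
Employment 30 ≥ 24 months
All requirements met. Score 701 falls in the 693–734 tier → 9.875%.

Approved at 9.875%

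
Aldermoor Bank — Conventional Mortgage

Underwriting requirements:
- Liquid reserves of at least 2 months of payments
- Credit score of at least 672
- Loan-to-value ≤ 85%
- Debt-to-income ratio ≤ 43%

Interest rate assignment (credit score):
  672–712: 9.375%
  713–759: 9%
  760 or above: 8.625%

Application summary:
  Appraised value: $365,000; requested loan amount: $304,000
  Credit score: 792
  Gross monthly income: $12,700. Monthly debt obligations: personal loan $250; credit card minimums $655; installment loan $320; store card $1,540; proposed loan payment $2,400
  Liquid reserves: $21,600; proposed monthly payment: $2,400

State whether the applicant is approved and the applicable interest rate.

Approved at 8.625%

Credit score 792 ≥ 672 (meets minimum)
Liquid reserves cover 21,600/2,400 = 9.0 months — ≥ 2 required
Total monthly debts = (250 + 655 + 320 + 1,540 + 2,400) = 5,165. DTI: 5,165 ÷ 12,700 = 40.7%, within the 43% cap
Loan-to-value = 304,000/365,000 = 83.3% — pass (85% max)
All requirements met. Score 792 falls in the 760 or above tier → 8.625%.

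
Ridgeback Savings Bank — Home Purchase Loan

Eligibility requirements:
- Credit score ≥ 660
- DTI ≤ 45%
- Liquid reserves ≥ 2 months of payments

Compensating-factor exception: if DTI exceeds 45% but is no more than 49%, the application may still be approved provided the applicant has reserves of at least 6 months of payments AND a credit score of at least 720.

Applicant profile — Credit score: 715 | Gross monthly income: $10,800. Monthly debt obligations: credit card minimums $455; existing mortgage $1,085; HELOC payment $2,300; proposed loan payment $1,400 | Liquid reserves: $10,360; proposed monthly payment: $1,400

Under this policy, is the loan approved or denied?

Credit score 715 ≥ 660 (meets base)
Total debts = (455 + 1,085 + 2,300 + 1,400) = 5,240. DTI = 5,240/10,800 = 48.5% > 45% — standard DTI limit exceeded.
Liquid reserves cover 10,360/1,400 = 7.4 months — ≥ 2 required
DTI 48.5% is within the 45%–49% exception band; checking compensating factors.
Reserves 7.4 ≥ 6 months; credit score 715 < 720.
Override conditions not both satisfied; exception does not apply.

Denied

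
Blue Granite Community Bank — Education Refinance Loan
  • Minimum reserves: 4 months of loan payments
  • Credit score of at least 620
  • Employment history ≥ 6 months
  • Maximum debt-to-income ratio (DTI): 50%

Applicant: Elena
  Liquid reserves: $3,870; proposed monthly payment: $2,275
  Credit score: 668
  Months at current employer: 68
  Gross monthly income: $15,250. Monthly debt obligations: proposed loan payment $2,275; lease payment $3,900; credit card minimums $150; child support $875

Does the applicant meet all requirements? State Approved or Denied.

Reserves = 3,870/2,275 = 1.7 months < 4
Credit score 668 ≥ 620 (meets)
Employment 68 ≥ 6 months
Total monthly debts = (2,275 + 3,900 + 150 + 875) = 7,200. Debt-to-income = 7,200/15,250 = 47.2% — meets 50% limit
Fails on reserves.

Denied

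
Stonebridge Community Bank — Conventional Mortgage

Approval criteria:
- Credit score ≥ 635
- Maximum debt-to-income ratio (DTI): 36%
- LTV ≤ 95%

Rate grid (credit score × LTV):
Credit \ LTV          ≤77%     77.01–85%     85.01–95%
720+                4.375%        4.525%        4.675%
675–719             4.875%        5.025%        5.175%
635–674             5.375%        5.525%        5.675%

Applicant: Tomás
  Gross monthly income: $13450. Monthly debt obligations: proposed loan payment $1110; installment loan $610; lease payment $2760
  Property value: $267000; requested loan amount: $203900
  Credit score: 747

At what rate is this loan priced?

Credit score 747 ≥ 635; Total monthly debts = (1,110 + 610 + 2,760) = 4,480. DTI: 4,480 ÷ 13,450 = 33.3%, within the 36% cap
Loan-to-value = 203,900/267,000 = 76.4% — pass (95% max)
Score 747 is in the 720+ band; LTV 76.4% is in the ≤77% band → 4.375%.

4.375%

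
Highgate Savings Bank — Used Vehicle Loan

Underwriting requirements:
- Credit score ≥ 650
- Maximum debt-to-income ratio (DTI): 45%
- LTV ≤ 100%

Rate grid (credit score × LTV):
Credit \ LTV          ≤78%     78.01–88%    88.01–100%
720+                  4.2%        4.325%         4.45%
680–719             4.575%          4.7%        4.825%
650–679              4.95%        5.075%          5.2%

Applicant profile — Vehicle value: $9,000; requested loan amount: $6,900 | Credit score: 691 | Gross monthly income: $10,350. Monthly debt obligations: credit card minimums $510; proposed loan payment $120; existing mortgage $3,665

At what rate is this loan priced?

4.575%

Credit score 691 ≥ 650; Total monthly debts = (510 + 120 + 3,665) = 4,295. Debt-to-income = 4,295/10,350 = 41.5% — meets 45% limit
Loan-to-value = 6,900/9,000 = 76.7% — pass (100% max)
Credit 691 → row 680–719; LTV 76.7% → column ≤78%. Grid cell → 4.575%.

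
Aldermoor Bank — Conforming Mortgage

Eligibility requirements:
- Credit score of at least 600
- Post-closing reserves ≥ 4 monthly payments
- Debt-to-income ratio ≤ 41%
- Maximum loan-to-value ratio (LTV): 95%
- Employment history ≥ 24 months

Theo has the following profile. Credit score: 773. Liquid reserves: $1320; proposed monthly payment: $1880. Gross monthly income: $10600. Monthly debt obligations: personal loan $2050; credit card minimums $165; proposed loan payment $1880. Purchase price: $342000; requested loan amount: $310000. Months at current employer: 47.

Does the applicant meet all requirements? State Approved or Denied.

Denied

Credit score 773 ≥ 600 (meets)
Liquid reserves cover 1,320/1,880 = 0.7 months — < 4 required
Total monthly debts = (2,050 + 165 + 1,880) = 4,095. DTI: 4,095 ÷ 10,600 = 38.6%, within the 41% cap
LTV = 310,000/342,000 = 90.6% ≤ 95%
Employment 47 ≥ 24 months
Fails on reserves.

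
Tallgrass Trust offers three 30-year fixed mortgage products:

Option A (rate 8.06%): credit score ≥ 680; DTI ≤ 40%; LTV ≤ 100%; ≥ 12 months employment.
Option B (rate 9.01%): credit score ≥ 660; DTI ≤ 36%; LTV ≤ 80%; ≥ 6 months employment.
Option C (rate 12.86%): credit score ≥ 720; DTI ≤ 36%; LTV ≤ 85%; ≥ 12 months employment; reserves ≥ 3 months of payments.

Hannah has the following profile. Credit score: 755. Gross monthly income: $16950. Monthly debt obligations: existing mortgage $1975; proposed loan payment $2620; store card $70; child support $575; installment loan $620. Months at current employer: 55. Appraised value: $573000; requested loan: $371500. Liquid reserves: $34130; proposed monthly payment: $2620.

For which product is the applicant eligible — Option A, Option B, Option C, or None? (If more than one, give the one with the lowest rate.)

Total debts = (1,975 + 2,620 + 70 + 575 + 620) = 5,860; DTI = 5,860/16,950 = 34.6%.
LTV = 371,500/573,000 = 64.8%.
Reserves = 34,130/2,620 = 13.0 months.
Option A: score 755 ≥ 680; DTI 34.6% ≤ 40%; LTV 64.8% ≤ 100%; employment 55 ≥ 12 mo → qualifies.
Option B: score 755 ≥ 660; DTI 34.6% ≤ 36%; LTV 64.8% ≤ 80%; employment 55 ≥ 6 mo → qualifies.
Option C: score 755 ≥ 720; DTI 34.6% ≤ 36%; LTV 64.8% ≤ 85%; employment 55 ≥ 12 mo; reserves 13.0 ≥ 3 mo → qualifies.
Qualifying: Option A, Option B, Option C. Lowest rate is 8.06% → Option A.

Option A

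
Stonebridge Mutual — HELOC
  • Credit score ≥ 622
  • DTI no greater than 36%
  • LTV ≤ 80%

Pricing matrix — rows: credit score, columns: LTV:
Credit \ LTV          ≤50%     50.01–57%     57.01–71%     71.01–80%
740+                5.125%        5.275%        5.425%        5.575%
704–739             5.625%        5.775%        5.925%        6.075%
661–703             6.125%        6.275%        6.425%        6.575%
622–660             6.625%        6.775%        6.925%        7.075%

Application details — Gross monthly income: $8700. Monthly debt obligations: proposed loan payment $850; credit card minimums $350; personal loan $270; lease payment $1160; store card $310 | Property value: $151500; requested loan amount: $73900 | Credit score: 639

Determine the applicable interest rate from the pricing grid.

6.625%

Credit score 639 ≥ 622; Total monthly debts = (850 + 350 + 270 + 1,160 + 310) = 2,940. Debt-to-income = 2,940/8,700 = 33.8% — meets 36% limit
Loan-to-value = 73,900/151,500 = 48.8% — pass (80% max)
Credit 639 → row 622–660; LTV 48.8% → column ≤50%. Grid cell → 6.625%.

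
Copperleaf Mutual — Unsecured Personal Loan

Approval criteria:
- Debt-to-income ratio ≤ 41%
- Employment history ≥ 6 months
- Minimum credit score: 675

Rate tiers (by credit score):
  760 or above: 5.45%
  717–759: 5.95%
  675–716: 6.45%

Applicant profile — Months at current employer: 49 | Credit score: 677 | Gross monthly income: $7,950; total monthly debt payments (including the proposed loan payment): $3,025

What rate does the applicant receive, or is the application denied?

Credit score 677 ≥ 675 (meets minimum)
Debt-to-income = 3,025/7,950 = 38.1% — meets 41% limit
Employment 49 ≥ 6 months
All requirements met. Score 677 falls in the 675–716 tier → 6.45%.

Approved at 6.45%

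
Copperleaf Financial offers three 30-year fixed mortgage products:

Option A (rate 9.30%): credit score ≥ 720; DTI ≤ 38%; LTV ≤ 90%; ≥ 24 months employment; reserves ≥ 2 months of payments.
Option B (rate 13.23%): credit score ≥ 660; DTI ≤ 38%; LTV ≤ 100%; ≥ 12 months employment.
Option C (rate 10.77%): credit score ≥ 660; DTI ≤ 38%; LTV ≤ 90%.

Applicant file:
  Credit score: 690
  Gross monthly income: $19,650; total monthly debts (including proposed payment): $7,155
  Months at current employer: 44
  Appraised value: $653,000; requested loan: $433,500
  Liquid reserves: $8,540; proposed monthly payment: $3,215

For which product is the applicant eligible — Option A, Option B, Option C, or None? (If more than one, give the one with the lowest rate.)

Option C

DTI = 7,155/19,650 = 36.4%.
LTV = 433,500/653,000 = 66.4%.
Reserves = 8,540/3,215 = 2.7 months.
Option A: score 690 < 720; DTI 36.4% ≤ 38%; LTV 66.4% ≤ 90%; employment 44 ≥ 24 mo; reserves 2.7 ≥ 2 mo → does not qualify.
Option B: score 690 ≥ 660; DTI 36.4% ≤ 38%; LTV 66.4% ≤ 100%; employment 44 ≥ 12 mo → qualifies.
Option C: score 690 ≥ 660; DTI 36.4% ≤ 38%; LTV 66.4% ≤ 90% → qualifies.
Qualifying: Option B, Option C. Lowest rate is 10.77% → Option C.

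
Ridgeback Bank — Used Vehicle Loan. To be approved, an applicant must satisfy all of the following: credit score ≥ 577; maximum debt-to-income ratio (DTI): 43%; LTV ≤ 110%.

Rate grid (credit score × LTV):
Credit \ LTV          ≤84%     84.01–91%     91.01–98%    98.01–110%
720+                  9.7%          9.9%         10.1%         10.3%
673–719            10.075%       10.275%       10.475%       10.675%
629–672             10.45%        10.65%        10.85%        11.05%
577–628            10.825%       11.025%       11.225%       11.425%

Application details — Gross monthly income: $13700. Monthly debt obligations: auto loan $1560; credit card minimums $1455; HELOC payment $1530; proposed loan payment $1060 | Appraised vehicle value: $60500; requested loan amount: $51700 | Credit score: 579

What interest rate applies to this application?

Credit score 579 ≥ 577; Total monthly debts = (1,560 + 1,455 + 1,530 + 1,060) = 5,605. DTI: 5,605 ÷ 13,700 = 40.9%, within the 43% cap
LTV = 51,700/60,500 = 85.5% ≤ 110%
Credit 579 → row 577–628; LTV 85.5% → column 84.01–91%. Grid cell → 11.025%.

11.025%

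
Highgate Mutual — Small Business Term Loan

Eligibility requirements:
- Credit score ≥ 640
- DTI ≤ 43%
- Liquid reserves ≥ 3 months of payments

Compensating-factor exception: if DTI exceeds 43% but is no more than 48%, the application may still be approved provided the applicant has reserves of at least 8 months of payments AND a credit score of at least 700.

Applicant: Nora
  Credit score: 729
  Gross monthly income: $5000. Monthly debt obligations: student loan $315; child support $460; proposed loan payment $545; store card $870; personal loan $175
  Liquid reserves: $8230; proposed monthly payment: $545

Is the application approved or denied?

Approved

Credit score 729 ≥ 640 (meets base)
Total debts = (315 + 460 + 545 + 870 + 175) = 2,365. DTI = 2,365/5,000 = 47.3% > 43% — standard DTI limit exceeded.
Liquid reserves cover 8,230/545 = 15.1 months — ≥ 3 required
DTI 47.3% is within the 43%–48% exception band; checking compensating factors.
Override check — reserves: 15.1 mo (ok); score: 729 (ok).
Both compensating conditions met → exception applies.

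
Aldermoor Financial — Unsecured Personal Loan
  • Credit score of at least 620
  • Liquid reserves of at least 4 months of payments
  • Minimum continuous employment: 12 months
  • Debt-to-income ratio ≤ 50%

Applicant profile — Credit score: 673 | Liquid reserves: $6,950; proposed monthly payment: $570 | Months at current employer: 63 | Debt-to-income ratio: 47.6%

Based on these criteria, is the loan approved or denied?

Approved

Credit score 673 ≥ 620 (meets)
Reserves: 6,950 ÷ 570 = 12.2 months (meets 4-month minimum)
Employment 63 ≥ 12 months
Debt-to-income 47.6% vs 50% cap — pass
All criteria satisfied.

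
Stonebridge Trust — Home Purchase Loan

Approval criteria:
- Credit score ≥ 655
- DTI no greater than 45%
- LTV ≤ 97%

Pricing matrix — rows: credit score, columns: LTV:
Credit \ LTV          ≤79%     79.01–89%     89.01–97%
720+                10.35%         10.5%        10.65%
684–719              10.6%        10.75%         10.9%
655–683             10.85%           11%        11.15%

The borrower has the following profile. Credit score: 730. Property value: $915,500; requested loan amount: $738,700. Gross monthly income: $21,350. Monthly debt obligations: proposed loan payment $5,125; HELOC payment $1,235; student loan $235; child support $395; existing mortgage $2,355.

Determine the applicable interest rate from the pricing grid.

10.5%

Credit score 730 ≥ 655; Total monthly debts = (5,125 + 1,235 + 235 + 395 + 2,355) = 9,345. Debt-to-income = 9,345/21,350 = 43.8% — meets 45% limit
Loan-to-value = 738,700/915,500 = 80.7% — pass (97% max)
Row: 730 falls in 720+. Column: 80.7% falls in 79.01–89%. Rate = 10.5%.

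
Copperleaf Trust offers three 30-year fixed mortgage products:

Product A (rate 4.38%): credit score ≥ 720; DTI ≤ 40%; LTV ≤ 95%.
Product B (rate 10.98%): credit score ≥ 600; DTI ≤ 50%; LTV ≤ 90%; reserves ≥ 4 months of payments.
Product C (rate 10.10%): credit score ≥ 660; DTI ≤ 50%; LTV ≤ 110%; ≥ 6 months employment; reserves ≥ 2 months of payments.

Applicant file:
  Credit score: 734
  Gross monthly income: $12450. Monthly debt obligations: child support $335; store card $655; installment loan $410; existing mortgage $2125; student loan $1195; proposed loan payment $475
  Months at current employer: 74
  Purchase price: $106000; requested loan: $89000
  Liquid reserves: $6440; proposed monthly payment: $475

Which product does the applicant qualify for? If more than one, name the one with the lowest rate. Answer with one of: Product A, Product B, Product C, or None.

Product C

Total debts = (335 + 655 + 410 + 2,125 + 1,195 + 475) = 5,195; DTI = 5,195/12,450 = 41.7%.
LTV = 89,000/106,000 = 84%.
Reserves = 6,440/475 = 13.6 months.
Product A: score 734 ≥ 720; DTI 41.7% > 40%; LTV 84% ≤ 95% → does not qualify.
Product B: score 734 ≥ 600; DTI 41.7% ≤ 50%; LTV 84% ≤ 90%; reserves 13.6 ≥ 4 mo → qualifies.
Product C: score 734 ≥ 660; DTI 41.7% ≤ 50%; LTV 84% ≤ 110%; employment 74 ≥ 6 mo; reserves 13.6 ≥ 2 mo → qualifies.
Qualifying: Product B, Product C. Lowest rate is 10.10% → Product C.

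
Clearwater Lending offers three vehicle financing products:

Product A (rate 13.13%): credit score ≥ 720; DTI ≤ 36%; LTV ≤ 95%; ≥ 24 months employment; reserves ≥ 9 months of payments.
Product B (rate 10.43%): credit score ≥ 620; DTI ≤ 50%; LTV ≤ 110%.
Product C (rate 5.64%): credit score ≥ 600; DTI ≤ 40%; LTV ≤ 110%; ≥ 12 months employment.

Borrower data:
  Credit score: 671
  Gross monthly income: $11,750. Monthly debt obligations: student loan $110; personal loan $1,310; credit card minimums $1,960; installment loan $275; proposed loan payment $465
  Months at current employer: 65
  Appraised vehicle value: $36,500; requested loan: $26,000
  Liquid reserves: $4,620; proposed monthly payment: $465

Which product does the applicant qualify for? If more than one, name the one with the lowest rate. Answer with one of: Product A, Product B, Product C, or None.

Total debts = (110 + 1,310 + 1,960 + 275 + 465) = 4,120; DTI = 4,120/11,750 = 35.1%.
LTV = 26,000/36,500 = 71.2%.
Reserves = 4,620/465 = 9.9 months.
Product A: score 671 < 720; DTI 35.1% ≤ 36%; LTV 71.2% ≤ 95%; employment 65 ≥ 24 mo; reserves 9.9 ≥ 9 mo → does not qualify.
Product B: score 671 ≥ 620; DTI 35.1% ≤ 50%; LTV 71.2% ≤ 110% → qualifies.
Product C: score 671 ≥ 600; DTI 35.1% ≤ 40%; LTV 71.2% ≤ 110%; employment 65 ≥ 12 mo → qualifies.
Qualifying: Product B, Product C. Lowest rate is 5.64% → Product C.

Product C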